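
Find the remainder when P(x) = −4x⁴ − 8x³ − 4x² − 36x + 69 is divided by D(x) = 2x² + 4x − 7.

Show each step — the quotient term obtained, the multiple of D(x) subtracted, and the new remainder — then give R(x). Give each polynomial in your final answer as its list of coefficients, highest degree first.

R = [6]

Step 1: lead(−4x⁴ − 8x³ − 4x² − 36x + 69) ÷ lead(D) = −4x⁴ ÷ 2x² = −2x². Subtract (−2x²)·D = −4x⁴ − 8x³ + 14x². Remainder: −18x² − 36x + 69.
Step 2: lead(−18x² − 36x + 69) ÷ lead(D) = −18x² ÷ 2x² = −9. Subtract (−9)·D = −18x² − 36x + 63. Remainder: 6.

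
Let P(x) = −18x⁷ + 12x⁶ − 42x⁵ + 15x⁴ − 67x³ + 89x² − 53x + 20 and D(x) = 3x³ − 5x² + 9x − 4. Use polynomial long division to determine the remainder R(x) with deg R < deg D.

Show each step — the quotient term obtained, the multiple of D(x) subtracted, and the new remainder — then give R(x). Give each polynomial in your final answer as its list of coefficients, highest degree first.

Step 1: lead(−18x⁷ + 12x⁶ − 42x⁵ + 15x⁴ − 67x³ + 89x² − 53x + 20) ÷ lead(D) = −18x⁷ ÷ 3x³ = −6x⁴. Subtract (−6x⁴)·D = −18x⁷ + 30x⁶ − 54x⁵ + 24x⁴. Remainder: −18x⁶ + 12x⁵ − 9x⁴ − 67x³ + 89x² − 53x + 20.
Step 2: lead(−18x⁶ + 12x⁵ − 9x⁴ − 67x³ + 89x² − 53x + 20) ÷ lead(D) = −18x⁶ ÷ 3x³ = −6x³. Subtract (−6x³)·D = −18x⁶ + 30x⁵ − 54x⁴ + 24x³. Remainder: −18x⁵ + 45x⁴ − 91x³ + 89x² − 53x + 20.
Step 3: lead(−18x⁵ + 45x⁴ − 91x³ + 89x² − 53x + 20) ÷ lead(D) = −18x⁵ ÷ 3x³ = −6x². Subtract (−6x²)·D = −18x⁵ + 30x⁴ − 54x³ + 24x². Remainder: 15x⁴ − 37x³ + 65x² − 53x + 20.
Step 4: lead(15x⁴ − 37x³ + 65x² − 53x + 20) ÷ lead(D) = 15x⁴ ÷ 3x³ = 5x. Subtract (5x)·D = 15x⁴ − 25x³ + 45x² − 20x. Remainder: −12x³ + 20x² − 33x + 20.
Step 5: lead(−12x³ + 20x² − 33x + 20) ÷ lead(D) = −12x³ ÷ 3x³ = −4. Subtract (−4)·D = −12x³ + 20x² − 36x + 16. Remainder: 3x + 4.

R = [3, 4]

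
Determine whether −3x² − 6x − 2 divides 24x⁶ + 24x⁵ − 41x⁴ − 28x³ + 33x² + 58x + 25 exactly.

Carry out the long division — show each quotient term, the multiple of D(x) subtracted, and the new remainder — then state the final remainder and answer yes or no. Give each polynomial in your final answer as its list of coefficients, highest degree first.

R = [7], so D(x) is not a factor of P(x). no

Step 1: lead(24x⁶ + 24x⁵ − 41x⁴ − 28x³ + 33x² + 58x + 25) ÷ lead(D) = 24x⁶ ÷ −3x² = −8x⁴. Subtract (−8x⁴)·D = 24x⁶ + 48x⁵ + 16x⁴. Remainder: −24x⁵ − 57x⁴ − 28x³ + 33x² + 58x + 25.
Step 2: lead(−24x⁵ − 57x⁴ − 28x³ + 33x² + 58x + 25) ÷ lead(D) = −24x⁵ ÷ −3x² = 8x³. Subtract (8x³)·D = −24x⁵ − 48x⁴ − 16x³. Remainder: −9x⁴ − 12x³ + 33x² + 58x + 25.
Step 3: lead(−9x⁴ − 12x³ + 33x² + 58x + 25) ÷ lead(D) = −9x⁴ ÷ −3x² = 3x². Subtract (3x²)·D = −9x⁴ − 18x³ − 6x². Remainder: 6x³ + 39x² + 58x + 25.
Step 4: lead(6x³ + 39x² + 58x + 25) ÷ lead(D) = 6x³ ÷ −3x² = −2x. Subtract (−2x)·D = 6x³ + 12x² + 4x. Remainder: 27x² + 54x + 25.
Step 5: lead(27x² + 54x + 25) ÷ lead(D) = 27x² ÷ −3x² = −9. Subtract (−9)·D = 27x² + 54x + 18. Remainder: 7.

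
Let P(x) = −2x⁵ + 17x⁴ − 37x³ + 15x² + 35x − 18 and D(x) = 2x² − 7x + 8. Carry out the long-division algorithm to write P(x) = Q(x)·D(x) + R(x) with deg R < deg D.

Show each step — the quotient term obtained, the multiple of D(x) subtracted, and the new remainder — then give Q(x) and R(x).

Q(x) = −x³ + 5x² + 3x − 2; R(x) = −3x − 2

Step 1: lead(−2x⁵ + 17x⁴ − 37x³ + 15x² + 35x − 18) ÷ lead(D) = −2x⁵ ÷ 2x² = −x³. Subtract (−x³)·D = −2x⁵ + 7x⁴ − 8x³. Remainder: 10x⁴ − 29x³ + 15x² + 35x − 18.
Step 2: lead(10x⁴ − 29x³ + 15x² + 35x − 18) ÷ lead(D) = 10x⁴ ÷ 2x² = 5x². Subtract (5x²)·D = 10x⁴ − 35x³ + 40x². Remainder: 6x³ − 25x² + 35x − 18.
Step 3: lead(6x³ − 25x² + 35x − 18) ÷ lead(D) = 6x³ ÷ 2x² = 3x. Subtract (3x)·D = 6x³ − 21x² + 24x. Remainder: −4x² + 11x − 18.
Step 4: lead(−4x² + 11x − 18) ÷ lead(D) = −4x² ÷ 2x² = −2. Subtract (−2)·D = −4x² + 14x − 16. Remainder: −3x − 2.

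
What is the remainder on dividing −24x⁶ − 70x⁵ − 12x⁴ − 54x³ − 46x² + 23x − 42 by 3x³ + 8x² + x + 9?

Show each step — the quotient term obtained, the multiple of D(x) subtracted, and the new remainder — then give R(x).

Step 1: lead(−24x⁶ − 70x⁵ − 12x⁴ − 54x³ − 46x² + 23x − 42) ÷ lead(D) = −24x⁶ ÷ 3x³ = −8x³. Subtract (−8x³)·D = −24x⁶ − 64x⁵ − 8x⁴ − 72x³. Remainder: −6x⁵ − 4x⁴ + 18x³ − 46x² + 23x − 42.
Step 2: lead(−6x⁵ − 4x⁴ + 18x³ − 46x² + 23x − 42) ÷ lead(D) = −6x⁵ ÷ 3x³ = −2x². Subtract (−2x²)·D = −6x⁵ − 16x⁴ − 2x³ − 18x². Remainder: 12x⁴ + 20x³ − 28x² + 23x − 42.
Step 3: lead(12x⁴ + 20x³ − 28x² + 23x − 42) ÷ lead(D) = 12x⁴ ÷ 3x³ = 4x. Subtract (4x)·D = 12x⁴ + 32x³ + 4x² + 36x. Remainder: −12x³ − 32x² − 13x − 42.
Step 4: lead(−12x³ − 32x² − 13x − 42) ÷ lead(D) = −12x³ ÷ 3x³ = −4. Subtract (−4)·D = −12x³ − 32x² − 4x − 36. Remainder: −9x − 6.

R(x) = −9x − 6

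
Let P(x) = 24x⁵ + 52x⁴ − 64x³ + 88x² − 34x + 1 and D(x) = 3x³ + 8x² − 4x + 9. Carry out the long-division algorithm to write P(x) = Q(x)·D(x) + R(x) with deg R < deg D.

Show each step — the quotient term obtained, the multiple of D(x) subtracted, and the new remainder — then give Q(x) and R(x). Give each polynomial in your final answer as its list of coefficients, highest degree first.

Q = [8, -4, 0]; R = [2, 1]

Step 1: lead(24x⁵ + 52x⁴ − 64x³ + 88x² − 34x + 1) ÷ lead(D) = 24x⁵ ÷ 3x³ = 8x². Subtract (8x²)·D = 24x⁵ + 64x⁴ − 32x³ + 72x². Remainder: −12x⁴ − 32x³ + 16x² − 34x + 1.
Step 2: lead(−12x⁴ − 32x³ + 16x² − 34x + 1) ÷ lead(D) = −12x⁴ ÷ 3x³ = −4x. Subtract (−4x)·D = −12x⁴ − 32x³ + 16x² − 36x. Remainder: 2x + 1.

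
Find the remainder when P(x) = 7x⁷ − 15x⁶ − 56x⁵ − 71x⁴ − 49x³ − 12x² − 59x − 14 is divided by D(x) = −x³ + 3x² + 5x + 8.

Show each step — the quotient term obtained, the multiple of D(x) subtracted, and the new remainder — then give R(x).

Step 1: lead(7x⁷ − 15x⁶ − 56x⁵ − 71x⁴ − 49x³ − 12x² − 59x − 14) ÷ lead(D) = 7x⁷ ÷ −x³ = −7x⁴. Subtract (−7x⁴)·D = 7x⁷ − 21x⁶ − 35x⁵ − 56x⁴. Remainder: 6x⁶ − 21x⁵ − 15x⁴ − 49x³ − 12x² − 59x − 14.
Step 2: lead(6x⁶ − 21x⁵ − 15x⁴ − 49x³ − 12x² − 59x − 14) ÷ lead(D) = 6x⁶ ÷ −x³ = −6x³. Subtract (−6x³)·D = 6x⁶ − 18x⁵ − 30x⁴ − 48x³. Remainder: −3x⁵ + 15x⁴ − x³ − 12x² − 59x − 14.
Step 3: lead(−3x⁵ + 15x⁴ − x³ − 12x² − 59x − 14) ÷ lead(D) = −3x⁵ ÷ −x³ = 3x². Subtract (3x²)·D = −3x⁵ + 9x⁴ + 15x³ + 24x². Remainder: 6x⁴ − 16x³ − 36x² − 59x − 14.
Step 4: lead(6x⁴ − 16x³ − 36x² − 59x − 14) ÷ lead(D) = 6x⁴ ÷ −x³ = −6x. Subtract (−6x)·D = 6x⁴ − 18x³ − 30x² − 48x. Remainder: 2x³ − 6x² − 11x − 14.
Step 5: lead(2x³ − 6x² − 11x − 14) ÷ lead(D) = 2x³ ÷ −x³ = −2. Subtract (−2)·D = 2x³ − 6x² − 10x − 16. Remainder: −x + 2.

R(x) = −x + 2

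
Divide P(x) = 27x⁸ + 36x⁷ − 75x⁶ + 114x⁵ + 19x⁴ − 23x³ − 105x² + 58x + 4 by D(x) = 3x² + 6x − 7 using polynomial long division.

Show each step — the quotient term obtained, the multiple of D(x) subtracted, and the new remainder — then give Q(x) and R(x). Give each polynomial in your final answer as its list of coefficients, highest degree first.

Step 1: lead(27x⁸ + 36x⁷ − 75x⁶ + 114x⁵ + 19x⁴ − 23x³ − 105x² + 58x + 4) ÷ lead(D) = 27x⁸ ÷ 3x² = 9x⁶. Subtract (9x⁶)·D = 27x⁸ + 54x⁷ − 63x⁶. Remainder: −18x⁷ − 12x⁶ + 114x⁵ + 19x⁴ − 23x³ − 105x² + 58x + 4.
Step 2: lead(−18x⁷ − 12x⁶ + 114x⁵ + 19x⁴ − 23x³ − 105x² + 58x + 4) ÷ lead(D) = −18x⁷ ÷ 3x² = −6x⁵. Subtract (−6x⁵)·D = −18x⁷ − 36x⁶ + 42x⁵. Remainder: 24x⁶ + 72x⁵ + 19x⁴ − 23x³ − 105x² + 58x + 4.
Step 3: lead(24x⁶ + 72x⁵ + 19x⁴ − 23x³ − 105x² + 58x + 4) ÷ lead(D) = 24x⁶ ÷ 3x² = 8x⁴. Subtract (8x⁴)·D = 24x⁶ + 48x⁵ − 56x⁴. Remainder: 24x⁵ + 75x⁴ − 23x³ − 105x² + 58x + 4.
Step 4: lead(24x⁵ + 75x⁴ − 23x³ − 105x² + 58x + 4) ÷ lead(D) = 24x⁵ ÷ 3x² = 8x³. Subtract (8x³)·D = 24x⁵ + 48x⁴ − 56x³. Remainder: 27x⁴ + 33x³ − 105x² + 58x + 4.
Step 5: lead(27x⁴ + 33x³ − 105x² + 58x + 4) ÷ lead(D) = 27x⁴ ÷ 3x² = 9x². Subtract (9x²)·D = 27x⁴ + 54x³ − 63x². Remainder: −21x³ − 42x² + 58x + 4.
Step 6: lead(−21x³ − 42x² + 58x + 4) ÷ lead(D) = −21x³ ÷ 3x² = −7x. Subtract (−7x)·D = −21x³ − 42x² + 49x. Remainder: 9x + 4.

Q = [9, -6, 8, 8, 9, -7, 0]; R = [9, 4]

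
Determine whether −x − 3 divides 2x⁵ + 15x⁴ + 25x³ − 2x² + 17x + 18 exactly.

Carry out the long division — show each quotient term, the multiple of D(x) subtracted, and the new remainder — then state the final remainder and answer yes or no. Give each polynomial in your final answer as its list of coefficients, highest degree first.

R = [3], so D(x) is not a factor of P(x). no

Step 1: lead(2x⁵ + 15x⁴ + 25x³ − 2x² + 17x + 18) ÷ lead(D) = 2x⁵ ÷ −x = −2x⁴. Subtract (−2x⁴)·D = 2x⁵ + 6x⁴. Remainder: 9x⁴ + 25x³ − 2x² + 17x + 18.
Step 2: lead(9x⁴ + 25x³ − 2x² + 17x + 18) ÷ lead(D) = 9x⁴ ÷ −x = −9x³. Subtract (−9x³)·D = 9x⁴ + 27x³. Remainder: −2x³ − 2x² + 17x + 18.
Step 3: lead(−2x³ − 2x² + 17x + 18) ÷ lead(D) = −2x³ ÷ −x = 2x². Subtract (2x²)·D = −2x³ − 6x². Remainder: 4x² + 17x + 18.
Step 4: lead(4x² + 17x + 18) ÷ lead(D) = 4x² ÷ −x = −4x. Subtract (−4x)·D = 4x² + 12x. Remainder: 5x + 18.
Step 5: lead(5x + 18) ÷ lead(D) = 5x ÷ −x = −5. Subtract (−5)·D = 5x + 15. Remainder: 3.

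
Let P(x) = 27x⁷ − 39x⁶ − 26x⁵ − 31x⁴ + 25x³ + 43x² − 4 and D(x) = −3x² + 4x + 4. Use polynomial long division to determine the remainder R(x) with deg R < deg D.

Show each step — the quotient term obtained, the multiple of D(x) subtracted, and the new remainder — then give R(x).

Step 1: lead(27x⁷ − 39x⁶ − 26x⁵ − 31x⁴ + 25x³ + 43x² − 4) ÷ lead(D) = 27x⁷ ÷ −3x² = −9x⁵. Subtract (−9x⁵)·D = 27x⁷ − 36x⁶ − 36x⁵. Remainder: −3x⁶ + 10x⁵ − 31x⁴ + 25x³ + 43x² − 4.
Step 2: lead(−3x⁶ + 10x⁵ − 31x⁴ + 25x³ + 43x² − 4) ÷ lead(D) = −3x⁶ ÷ −3x² = x⁴. Subtract (x⁴)·D = −3x⁶ + 4x⁵ + 4x⁴. Remainder: 6x⁵ − 35x⁴ + 25x³ + 43x² − 4.
Step 3: lead(6x⁵ − 35x⁴ + 25x³ + 43x² − 4) ÷ lead(D) = 6x⁵ ÷ −3x² = −2x³. Subtract (−2x³)·D = 6x⁵ − 8x⁴ − 8x³. Remainder: −27x⁴ + 33x³ + 43x² − 4.
Step 4: lead(−27x⁴ + 33x³ + 43x² − 4) ÷ lead(D) = −27x⁴ ÷ −3x² = 9x². Subtract (9x²)·D = −27x⁴ + 36x³ + 36x². Remainder: −3x³ + 7x² − 4.
Step 5: lead(−3x³ + 7x² − 4) ÷ lead(D) = −3x³ ÷ −3x² = x. Subtract (x)·D = −3x³ + 4x² + 4x. Remainder: 3x² − 4x − 4.
Step 6: lead(3x² − 4x − 4) ÷ lead(D) = 3x² ÷ −3x² = −1. Subtract (−1)·D = 3x² − 4x − 4. Remainder: 0.

R(x) = 0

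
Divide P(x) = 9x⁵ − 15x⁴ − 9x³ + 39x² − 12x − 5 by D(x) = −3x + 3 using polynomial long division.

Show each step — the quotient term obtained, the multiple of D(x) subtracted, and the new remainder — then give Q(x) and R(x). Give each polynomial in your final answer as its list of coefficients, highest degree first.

Q = [-3, 2, 5, -8, -4]; R = [7]

Step 1: lead(9x⁵ − 15x⁴ − 9x³ + 39x² − 12x − 5) ÷ lead(D) = 9x⁵ ÷ −3x = −3x⁴. Subtract (−3x⁴)·D = 9x⁵ − 9x⁴. Remainder: −6x⁴ − 9x³ + 39x² − 12x − 5.
Step 2: lead(−6x⁴ − 9x³ + 39x² − 12x − 5) ÷ lead(D) = −6x⁴ ÷ −3x = 2x³. Subtract (2x³)·D = −6x⁴ + 6x³. Remainder: −15x³ + 39x² − 12x − 5.
Step 3: lead(−15x³ + 39x² − 12x − 5) ÷ lead(D) = −15x³ ÷ −3x = 5x². Subtract (5x²)·D = −15x³ + 15x². Remainder: 24x² − 12x − 5.
Step 4: lead(24x² − 12x − 5) ÷ lead(D) = 24x² ÷ −3x = −8x. Subtract (−8x)·D = 24x² − 24x. Remainder: 12x − 5.
Step 5: lead(12x − 5) ÷ lead(D) = 12x ÷ −3x = −4. Subtract (−4)·D = 12x − 12. Remainder: 7.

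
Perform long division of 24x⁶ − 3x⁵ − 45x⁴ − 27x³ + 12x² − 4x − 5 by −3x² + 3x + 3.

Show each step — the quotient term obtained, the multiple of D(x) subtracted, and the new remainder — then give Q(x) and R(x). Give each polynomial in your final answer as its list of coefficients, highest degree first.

Step 1: lead(24x⁶ − 3x⁵ − 45x⁴ − 27x³ + 12x² − 4x − 5) ÷ lead(D) = 24x⁶ ÷ −3x² = −8x⁴. Subtract (−8x⁴)·D = 24x⁶ − 24x⁵ − 24x⁴. Remainder: 21x⁵ − 21x⁴ − 27x³ + 12x² − 4x − 5.
Step 2: lead(21x⁵ − 21x⁴ − 27x³ + 12x² − 4x − 5) ÷ lead(D) = 21x⁵ ÷ −3x² = −7x³. Subtract (−7x³)·D = 21x⁵ − 21x⁴ − 21x³. Remainder: −6x³ + 12x² − 4x − 5.
Step 3: lead(−6x³ + 12x² − 4x − 5) ÷ lead(D) = −6x³ ÷ −3x² = 2x. Subtract (2x)·D = −6x³ + 6x² + 6x. Remainder: 6x² − 10x − 5.
Step 4: lead(6x² − 10x − 5) ÷ lead(D) = 6x² ÷ −3x² = −2. Subtract (−2)·D = 6x² − 6x − 6. Remainder: −4x + 1.

Q = [-8, -7, 0, 2, -2]; R = [-4, 1]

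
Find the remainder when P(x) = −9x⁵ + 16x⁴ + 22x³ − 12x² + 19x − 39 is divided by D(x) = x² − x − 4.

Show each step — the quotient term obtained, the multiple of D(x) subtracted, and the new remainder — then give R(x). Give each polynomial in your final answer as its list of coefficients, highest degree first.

Step 1: lead(−9x⁵ + 16x⁴ + 22x³ − 12x² + 19x − 39) ÷ lead(D) = −9x⁵ ÷ x² = −9x³. Subtract (−9x³)·D = −9x⁵ + 9x⁴ + 36x³. Remainder: 7x⁴ − 14x³ − 12x² + 19x − 39.
Step 2: lead(7x⁴ − 14x³ − 12x² + 19x − 39) ÷ lead(D) = 7x⁴ ÷ x² = 7x². Subtract (7x²)·D = 7x⁴ − 7x³ − 28x². Remainder: −7x³ + 16x² + 19x − 39.
Step 3: lead(−7x³ + 16x² + 19x − 39) ÷ lead(D) = −7x³ ÷ x² = −7x. Subtract (−7x)·D = −7x³ + 7x² + 28x. Remainder: 9x² − 9x − 39.
Step 4: lead(9x² − 9x − 39) ÷ lead(D) = 9x² ÷ x² = 9. Subtract (9)·D = 9x² − 9x − 36. Remainder: −3.

R = [-3]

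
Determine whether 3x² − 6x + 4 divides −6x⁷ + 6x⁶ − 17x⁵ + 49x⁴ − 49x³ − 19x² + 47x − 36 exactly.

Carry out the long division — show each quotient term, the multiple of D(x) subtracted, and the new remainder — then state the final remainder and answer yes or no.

R(x) = −7x − 8, so D(x) is not a factor of P(x). no

Step 1: lead(−6x⁷ + 6x⁶ − 17x⁵ + 49x⁴ − 49x³ − 19x² + 47x − 36) ÷ lead(D) = −6x⁷ ÷ 3x² = −2x⁵. Subtract (−2x⁵)·D = −6x⁷ + 12x⁶ − 8x⁵. Remainder: −6x⁶ − 9x⁵ + 49x⁴ − 49x³ − 19x² + 47x − 36.
Step 2: lead(−6x⁶ − 9x⁵ + 49x⁴ − 49x³ − 19x² + 47x − 36) ÷ lead(D) = −6x⁶ ÷ 3x² = −2x⁴. Subtract (−2x⁴)·D = −6x⁶ + 12x⁵ − 8x⁴. Remainder: −21x⁵ + 57x⁴ − 49x³ − 19x² + 47x − 36.
Step 3: lead(−21x⁵ + 57x⁴ − 49x³ − 19x² + 47x − 36) ÷ lead(D) = −21x⁵ ÷ 3x² = −7x³. Subtract (−7x³)·D = −21x⁵ + 42x⁴ − 28x³. Remainder: 15x⁴ − 21x³ − 19x² + 47x − 36.
Step 4: lead(15x⁴ − 21x³ − 19x² + 47x − 36) ÷ lead(D) = 15x⁴ ÷ 3x² = 5x². Subtract (5x²)·D = 15x⁴ − 30x³ + 20x². Remainder: 9x³ − 39x² + 47x − 36.
Step 5: lead(9x³ − 39x² + 47x − 36) ÷ lead(D) = 9x³ ÷ 3x² = 3x. Subtract (3x)·D = 9x³ − 18x² + 12x. Remainder: −21x² + 35x − 36.
Step 6: lead(−21x² + 35x − 36) ÷ lead(D) = −21x² ÷ 3x² = −7. Subtract (−7)·D = −21x² + 42x − 28. Remainder: −7x − 8.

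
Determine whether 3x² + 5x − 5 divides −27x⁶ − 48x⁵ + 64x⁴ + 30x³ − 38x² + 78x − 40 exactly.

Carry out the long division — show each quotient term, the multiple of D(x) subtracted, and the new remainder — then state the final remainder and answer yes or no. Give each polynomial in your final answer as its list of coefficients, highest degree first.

Step 1: lead(−27x⁶ − 48x⁵ + 64x⁴ + 30x³ − 38x² + 78x − 40) ÷ lead(D) = −27x⁶ ÷ 3x² = −9x⁴. Subtract (−9x⁴)·D = −27x⁶ − 45x⁵ + 45x⁴. Remainder: −3x⁵ + 19x⁴ + 30x³ − 38x² + 78x − 40.
Step 2: lead(−3x⁵ + 19x⁴ + 30x³ − 38x² + 78x − 40) ÷ lead(D) = −3x⁵ ÷ 3x² = −x³. Subtract (−x³)·D = −3x⁵ − 5x⁴ + 5x³. Remainder: 24x⁴ + 25x³ − 38x² + 78x − 40.
Step 3: lead(24x⁴ + 25x³ − 38x² + 78x − 40) ÷ lead(D) = 24x⁴ ÷ 3x² = 8x². Subtract (8x²)·D = 24x⁴ + 40x³ − 40x². Remainder: −15x³ + 2x² + 78x − 40.
Step 4: lead(−15x³ + 2x² + 78x − 40) ÷ lead(D) = −15x³ ÷ 3x² = −5x. Subtract (−5x)·D = −15x³ − 25x² + 25x. Remainder: 27x² + 53x − 40.
Step 5: lead(27x² + 53x − 40) ÷ lead(D) = 27x² ÷ 3x² = 9. Subtract (9)·D = 27x² + 45x − 45. Remainder: 8x + 5.

R = [8, 5], so D(x) is not a factor of P(x). no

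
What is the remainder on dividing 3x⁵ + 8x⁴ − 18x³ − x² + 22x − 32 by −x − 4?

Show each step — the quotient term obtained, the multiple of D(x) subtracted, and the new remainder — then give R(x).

R(x) = −8

Step 1: lead(3x⁵ + 8x⁴ − 18x³ − x² + 22x − 32) ÷ lead(D) = 3x⁵ ÷ −x = −3x⁴. Subtract (−3x⁴)·D = 3x⁵ + 12x⁴. Remainder: −4x⁴ − 18x³ − x² + 22x − 32.
Step 2: lead(−4x⁴ − 18x³ − x² + 22x − 32) ÷ lead(D) = −4x⁴ ÷ −x = 4x³. Subtract (4x³)·D = −4x⁴ − 16x³. Remainder: −2x³ − x² + 22x − 32.
Step 3: lead(−2x³ − x² + 22x − 32) ÷ lead(D) = −2x³ ÷ −x = 2x². Subtract (2x²)·D = −2x³ − 8x². Remainder: 7x² + 22x − 32.
Step 4: lead(7x² + 22x − 32) ÷ lead(D) = 7x² ÷ −x = −7x. Subtract (−7x)·D = 7x² + 28x. Remainder: −6x − 32.
Step 5: lead(−6x − 32) ÷ lead(D) = −6x ÷ −x = 6. Subtract (6)·D = −6x − 24. Remainder: −8.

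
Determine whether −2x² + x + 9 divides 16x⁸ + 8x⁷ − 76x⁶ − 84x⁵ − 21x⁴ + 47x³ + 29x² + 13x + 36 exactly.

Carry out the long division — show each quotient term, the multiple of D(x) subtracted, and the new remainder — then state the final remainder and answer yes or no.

Step 1: lead(16x⁸ + 8x⁷ − 76x⁶ − 84x⁵ − 21x⁴ + 47x³ + 29x² + 13x + 36) ÷ lead(D) = 16x⁸ ÷ −2x² = −8x⁶. Subtract (−8x⁶)·D = 16x⁸ − 8x⁷ − 72x⁶. Remainder: 16x⁷ − 4x⁶ − 84x⁵ − 21x⁴ + 47x³ + 29x² + 13x + 36.
Step 2: lead(16x⁷ − 4x⁶ − 84x⁵ − 21x⁴ + 47x³ + 29x² + 13x + 36) ÷ lead(D) = 16x⁷ ÷ −2x² = −8x⁵. Subtract (−8x⁵)·D = 16x⁷ − 8x⁶ − 72x⁵. Remainder: 4x⁶ − 12x⁵ − 21x⁴ + 47x³ + 29x² + 13x + 36.
Step 3: lead(4x⁶ − 12x⁵ − 21x⁴ + 47x³ + 29x² + 13x + 36) ÷ lead(D) = 4x⁶ ÷ −2x² = −2x⁴. Subtract (−2x⁴)·D = 4x⁶ − 2x⁵ − 18x⁴. Remainder: −10x⁵ − 3x⁴ + 47x³ + 29x² + 13x + 36.
Step 4: lead(−10x⁵ − 3x⁴ + 47x³ + 29x² + 13x + 36) ÷ lead(D) = −10x⁵ ÷ −2x² = 5x³. Subtract (5x³)·D = −10x⁵ + 5x⁴ + 45x³. Remainder: −8x⁴ + 2x³ + 29x² + 13x + 36.
Step 5: lead(−8x⁴ + 2x³ + 29x² + 13x + 36) ÷ lead(D) = −8x⁴ ÷ −2x² = 4x². Subtract (4x²)·D = −8x⁴ + 4x³ + 36x². Remainder: −2x³ − 7x² + 13x + 36.
Step 6: lead(−2x³ − 7x² + 13x + 36) ÷ lead(D) = −2x³ ÷ −2x² = x. Subtract (x)·D = −2x³ + x² + 9x. Remainder: −8x² + 4x + 36.
Step 7: lead(−8x² + 4x + 36) ÷ lead(D) = −8x² ÷ −2x² = 4. Subtract (4)·D = −8x² + 4x + 36. Remainder: 0.

R(x) = 0, so D(x) is a factor of P(x). yes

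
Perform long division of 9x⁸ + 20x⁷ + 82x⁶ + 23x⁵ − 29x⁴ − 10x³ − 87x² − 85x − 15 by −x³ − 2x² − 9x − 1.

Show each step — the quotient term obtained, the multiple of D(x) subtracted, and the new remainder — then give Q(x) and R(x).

Q(x) = −9x⁵ − 2x⁴ + 3x³ − 2x² + 8x + 9; R(x) = x² + 4x − 6

Step 1: lead(9x⁸ + 20x⁷ + 82x⁶ + 23x⁵ − 29x⁴ − 10x³ − 87x² − 85x − 15) ÷ lead(D) = 9x⁸ ÷ −x³ = −9x⁵. Subtract (−9x⁵)·D = 9x⁸ + 18x⁷ + 81x⁶ + 9x⁵. Remainder: 2x⁷ + x⁶ + 14x⁵ − 29x⁴ − 10x³ − 87x² − 85x − 15.
Step 2: lead(2x⁷ + x⁶ + 14x⁵ − 29x⁴ − 10x³ − 87x² − 85x − 15) ÷ lead(D) = 2x⁷ ÷ −x³ = −2x⁴. Subtract (−2x⁴)·D = 2x⁷ + 4x⁶ + 18x⁵ + 2x⁴. Remainder: −3x⁶ − 4x⁵ − 31x⁴ − 10x³ − 87x² − 85x − 15.
Step 3: lead(−3x⁶ − 4x⁵ − 31x⁴ − 10x³ − 87x² − 85x − 15) ÷ lead(D) = −3x⁶ ÷ −x³ = 3x³. Subtract (3x³)·D = −3x⁶ − 6x⁵ − 27x⁴ − 3x³. Remainder: 2x⁵ − 4x⁴ − 7x³ − 87x² − 85x − 15.
Step 4: lead(2x⁵ − 4x⁴ − 7x³ − 87x² − 85x − 15) ÷ lead(D) = 2x⁵ ÷ −x³ = −2x². Subtract (−2x²)·D = 2x⁵ + 4x⁴ + 18x³ + 2x². Remainder: −8x⁴ − 25x³ − 89x² − 85x − 15.
Step 5: lead(−8x⁴ − 25x³ − 89x² − 85x − 15) ÷ lead(D) = −8x⁴ ÷ −x³ = 8x. Subtract (8x)·D = −8x⁴ − 16x³ − 72x² − 8x. Remainder: −9x³ − 17x² − 77x − 15.
Step 6: lead(−9x³ − 17x² − 77x − 15) ÷ lead(D) = −9x³ ÷ −x³ = 9. Subtract (9)·D = −9x³ − 18x² − 81x − 9. Remainder: x² + 4x − 6.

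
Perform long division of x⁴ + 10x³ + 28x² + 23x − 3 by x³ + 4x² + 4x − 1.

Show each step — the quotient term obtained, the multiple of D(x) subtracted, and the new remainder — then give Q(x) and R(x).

Q(x) = x + 6; R(x) = 3

Step 1: lead(x⁴ + 10x³ + 28x² + 23x − 3) ÷ lead(D) = x⁴ ÷ x³ = x. Subtract (x)·D = x⁴ + 4x³ + 4x² − x. Remainder: 6x³ + 24x² + 24x − 3.
Step 2: lead(6x³ + 24x² + 24x − 3) ÷ lead(D) = 6x³ ÷ x³ = 6. Subtract (6)·D = 6x³ + 24x² + 24x − 6. Remainder: 3.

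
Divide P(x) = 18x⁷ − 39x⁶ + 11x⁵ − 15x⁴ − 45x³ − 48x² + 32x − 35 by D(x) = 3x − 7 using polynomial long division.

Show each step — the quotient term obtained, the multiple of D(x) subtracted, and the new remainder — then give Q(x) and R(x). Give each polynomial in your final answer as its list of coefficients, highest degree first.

Step 1: lead(18x⁷ − 39x⁶ + 11x⁵ − 15x⁴ − 45x³ − 48x² + 32x − 35) ÷ lead(D) = 18x⁷ ÷ 3x = 6x⁶. Subtract (6x⁶)·D = 18x⁷ − 42x⁶. Remainder: 3x⁶ + 11x⁵ − 15x⁴ − 45x³ − 48x² + 32x − 35.
Step 2: lead(3x⁶ + 11x⁵ − 15x⁴ − 45x³ − 48x² + 32x − 35) ÷ lead(D) = 3x⁶ ÷ 3x = x⁵. Subtract (x⁵)·D = 3x⁶ − 7x⁵. Remainder: 18x⁵ − 15x⁴ − 45x³ − 48x² + 32x − 35.
Step 3: lead(18x⁵ − 15x⁴ − 45x³ − 48x² + 32x − 35) ÷ lead(D) = 18x⁵ ÷ 3x = 6x⁴. Subtract (6x⁴)·D = 18x⁵ − 42x⁴. Remainder: 27x⁴ − 45x³ − 48x² + 32x − 35.
Step 4: lead(27x⁴ − 45x³ − 48x² + 32x − 35) ÷ lead(D) = 27x⁴ ÷ 3x = 9x³. Subtract (9x³)·D = 27x⁴ − 63x³. Remainder: 18x³ − 48x² + 32x − 35.
Step 5: lead(18x³ − 48x² + 32x − 35) ÷ lead(D) = 18x³ ÷ 3x = 6x². Subtract (6x²)·D = 18x³ − 42x². Remainder: −6x² + 32x − 35.
Step 6: lead(−6x² + 32x − 35) ÷ lead(D) = −6x² ÷ 3x = −2x. Subtract (−2x)·D = −6x² + 14x. Remainder: 18x − 35.
Step 7: lead(18x − 35) ÷ lead(D) = 18x ÷ 3x = 6. Subtract (6)·D = 18x − 42. Remainder: 7.

Q = [6, 1, 6, 9, 6, -2, 6]; R = [7]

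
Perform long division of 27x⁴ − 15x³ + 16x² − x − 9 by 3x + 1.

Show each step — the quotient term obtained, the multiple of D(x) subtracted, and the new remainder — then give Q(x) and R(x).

Step 1: lead(27x⁴ − 15x³ + 16x² − x − 9) ÷ lead(D) = 27x⁴ ÷ 3x = 9x³. Subtract (9x³)·D = 27x⁴ + 9x³. Remainder: −24x³ + 16x² − x − 9.
Step 2: lead(−24x³ + 16x² − x − 9) ÷ lead(D) = −24x³ ÷ 3x = −8x². Subtract (−8x²)·D = −24x³ − 8x². Remainder: 24x² − x − 9.
Step 3: lead(24x² − x − 9) ÷ lead(D) = 24x² ÷ 3x = 8x. Subtract (8x)·D = 24x² + 8x. Remainder: −9x − 9.
Step 4: lead(−9x − 9) ÷ lead(D) = −9x ÷ 3x = −3. Subtract (−3)·D = −9x − 3. Remainder: −6.

Q(x) = 9x³ − 8x² + 8x − 3; R(x) = −6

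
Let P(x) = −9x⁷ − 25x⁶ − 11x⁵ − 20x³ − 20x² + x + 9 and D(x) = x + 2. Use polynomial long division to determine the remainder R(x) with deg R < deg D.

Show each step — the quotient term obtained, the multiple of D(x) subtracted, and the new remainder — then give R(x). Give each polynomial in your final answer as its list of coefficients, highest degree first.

Step 1: lead(−9x⁷ − 25x⁶ − 11x⁵ − 20x³ − 20x² + x + 9) ÷ lead(D) = −9x⁷ ÷ x = −9x⁶. Subtract (−9x⁶)·D = −9x⁷ − 18x⁶. Remainder: −7x⁶ − 11x⁵ − 20x³ − 20x² + x + 9.
Step 2: lead(−7x⁶ − 11x⁵ − 20x³ − 20x² + x + 9) ÷ lead(D) = −7x⁶ ÷ x = −7x⁵. Subtract (−7x⁵)·D = −7x⁶ − 14x⁵. Remainder: 3x⁵ − 20x³ − 20x² + x + 9.
Step 3: lead(3x⁵ − 20x³ − 20x² + x + 9) ÷ lead(D) = 3x⁵ ÷ x = 3x⁴. Subtract (3x⁴)·D = 3x⁵ + 6x⁴. Remainder: −6x⁴ − 20x³ − 20x² + x + 9.
Step 4: lead(−6x⁴ − 20x³ − 20x² + x + 9) ÷ lead(D) = −6x⁴ ÷ x = −6x³. Subtract (−6x³)·D = −6x⁴ − 12x³. Remainder: −8x³ − 20x² + x + 9.
Step 5: lead(−8x³ − 20x² + x + 9) ÷ lead(D) = −8x³ ÷ x = −8x². Subtract (−8x²)·D = −8x³ − 16x². Remainder: −4x² + x + 9.
Step 6: lead(−4x² + x + 9) ÷ lead(D) = −4x² ÷ x = −4x. Subtract (−4x)·D = −4x² − 8x. Remainder: 9x + 9.
Step 7: lead(9x + 9) ÷ lead(D) = 9x ÷ x = 9. Subtract (9)·D = 9x + 18. Remainder: −9.

R = [-9]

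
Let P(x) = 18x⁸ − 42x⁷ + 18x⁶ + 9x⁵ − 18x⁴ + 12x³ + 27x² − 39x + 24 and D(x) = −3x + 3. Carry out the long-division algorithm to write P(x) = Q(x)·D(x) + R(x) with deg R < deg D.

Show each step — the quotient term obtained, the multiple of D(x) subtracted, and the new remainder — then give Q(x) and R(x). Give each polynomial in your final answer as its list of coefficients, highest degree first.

Q = [-6, 8, 2, -1, 5, 1, -8, 5]; R = [9]

Step 1: lead(18x⁸ − 42x⁷ + 18x⁶ + 9x⁵ − 18x⁴ + 12x³ + 27x² − 39x + 24) ÷ lead(D) = 18x⁸ ÷ −3x = −6x⁷. Subtract (−6x⁷)·D = 18x⁸ − 18x⁷. Remainder: −24x⁷ + 18x⁶ + 9x⁵ − 18x⁴ + 12x³ + 27x² − 39x + 24.
Step 2: lead(−24x⁷ + 18x⁶ + 9x⁵ − 18x⁴ + 12x³ + 27x² − 39x + 24) ÷ lead(D) = −24x⁷ ÷ −3x = 8x⁶. Subtract (8x⁶)·D = −24x⁷ + 24x⁶. Remainder: −6x⁶ + 9x⁵ − 18x⁴ + 12x³ + 27x² − 39x + 24.
Step 3: lead(−6x⁶ + 9x⁵ − 18x⁴ + 12x³ + 27x² − 39x + 24) ÷ lead(D) = −6x⁶ ÷ −3x = 2x⁵. Subtract (2x⁵)·D = −6x⁶ + 6x⁵. Remainder: 3x⁵ − 18x⁴ + 12x³ + 27x² − 39x + 24.
Step 4: lead(3x⁵ − 18x⁴ + 12x³ + 27x² − 39x + 24) ÷ lead(D) = 3x⁵ ÷ −3x = −x⁴. Subtract (−x⁴)·D = 3x⁵ − 3x⁴. Remainder: −15x⁴ + 12x³ + 27x² − 39x + 24.
Step 5: lead(−15x⁴ + 12x³ + 27x² − 39x + 24) ÷ lead(D) = −15x⁴ ÷ −3x = 5x³. Subtract (5x³)·D = −15x⁴ + 15x³. Remainder: −3x³ + 27x² − 39x + 24.
Step 6: lead(−3x³ + 27x² − 39x + 24) ÷ lead(D) = −3x³ ÷ −3x = x². Subtract (x²)·D = −3x³ + 3x². Remainder: 24x² − 39x + 24.
Step 7: lead(24x² − 39x + 24) ÷ lead(D) = 24x² ÷ −3x = −8x. Subtract (−8x)·D = 24x² − 24x. Remainder: −15x + 24.
Step 8: lead(−15x + 24) ÷ lead(D) = −15x ÷ −3x = 5. Subtract (5)·D = −15x + 15. Remainder: 9.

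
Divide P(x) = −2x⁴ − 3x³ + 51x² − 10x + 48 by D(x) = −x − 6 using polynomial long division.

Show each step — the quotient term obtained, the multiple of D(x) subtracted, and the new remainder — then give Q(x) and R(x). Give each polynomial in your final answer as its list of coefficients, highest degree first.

Step 1: lead(−2x⁴ − 3x³ + 51x² − 10x + 48) ÷ lead(D) = −2x⁴ ÷ −x = 2x³. Subtract (2x³)·D = −2x⁴ − 12x³. Remainder: 9x³ + 51x² − 10x + 48.
Step 2: lead(9x³ + 51x² − 10x + 48) ÷ lead(D) = 9x³ ÷ −x = −9x². Subtract (−9x²)·D = 9x³ + 54x². Remainder: −3x² − 10x + 48.
Step 3: lead(−3x² − 10x + 48) ÷ lead(D) = −3x² ÷ −x = 3x. Subtract (3x)·D = −3x² − 18x. Remainder: 8x + 48.
Step 4: lead(8x + 48) ÷ lead(D) = 8x ÷ −x = −8. Subtract (−8)·D = 8x + 48. Remainder: 0.

Q = [2, -9, 3, -8]; R = [0]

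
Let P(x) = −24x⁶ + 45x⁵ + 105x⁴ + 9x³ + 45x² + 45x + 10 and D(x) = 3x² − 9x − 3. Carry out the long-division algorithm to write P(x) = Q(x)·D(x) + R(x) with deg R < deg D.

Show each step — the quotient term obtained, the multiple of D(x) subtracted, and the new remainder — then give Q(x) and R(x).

Step 1: lead(−24x⁶ + 45x⁵ + 105x⁴ + 9x³ + 45x² + 45x + 10) ÷ lead(D) = −24x⁶ ÷ 3x² = −8x⁴. Subtract (−8x⁴)·D = −24x⁶ + 72x⁵ + 24x⁴. Remainder: −27x⁵ + 81x⁴ + 9x³ + 45x² + 45x + 10.
Step 2: lead(−27x⁵ + 81x⁴ + 9x³ + 45x² + 45x + 10) ÷ lead(D) = −27x⁵ ÷ 3x² = −9x³. Subtract (−9x³)·D = −27x⁵ + 81x⁴ + 27x³. Remainder: −18x³ + 45x² + 45x + 10.
Step 3: lead(−18x³ + 45x² + 45x + 10) ÷ lead(D) = −18x³ ÷ 3x² = −6x. Subtract (−6x)·D = −18x³ + 54x² + 18x. Remainder: −9x² + 27x + 10.
Step 4: lead(−9x² + 27x + 10) ÷ lead(D) = −9x² ÷ 3x² = −3. Subtract (−3)·D = −9x² + 27x + 9. Remainder: 1.

Q(x) = −8x⁴ − 9x³ − 6x − 3; R(x) = 1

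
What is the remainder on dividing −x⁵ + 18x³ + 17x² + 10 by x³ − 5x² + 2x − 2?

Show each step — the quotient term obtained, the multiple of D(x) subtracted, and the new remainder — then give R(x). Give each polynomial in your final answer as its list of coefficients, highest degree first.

R = [0]

Step 1: lead(−x⁵ + 18x³ + 17x² + 10) ÷ lead(D) = −x⁵ ÷ x³ = −x². Subtract (−x²)·D = −x⁵ + 5x⁴ − 2x³ + 2x². Remainder: −5x⁴ + 20x³ + 15x² + 10.
Step 2: lead(−5x⁴ + 20x³ + 15x² + 10) ÷ lead(D) = −5x⁴ ÷ x³ = −5x. Subtract (−5x)·D = −5x⁴ + 25x³ − 10x² + 10x. Remainder: −5x³ + 25x² − 10x + 10.
Step 3: lead(−5x³ + 25x² − 10x + 10) ÷ lead(D) = −5x³ ÷ x³ = −5. Subtract (−5)·D = −5x³ + 25x² − 10x + 10. Remainder: 0.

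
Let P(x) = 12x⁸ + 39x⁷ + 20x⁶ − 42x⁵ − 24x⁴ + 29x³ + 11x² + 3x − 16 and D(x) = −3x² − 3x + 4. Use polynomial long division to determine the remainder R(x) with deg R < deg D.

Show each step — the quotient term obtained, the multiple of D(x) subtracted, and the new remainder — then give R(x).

R(x) = 2x − 4

Step 1: lead(12x⁸ + 39x⁷ + 20x⁶ − 42x⁵ − 24x⁴ + 29x³ + 11x² + 3x − 16) ÷ lead(D) = 12x⁸ ÷ −3x² = −4x⁶. Subtract (−4x⁶)·D = 12x⁸ + 12x⁷ − 16x⁶. Remainder: 27x⁷ + 36x⁶ − 42x⁵ − 24x⁴ + 29x³ + 11x² + 3x − 16.
Step 2: lead(27x⁷ + 36x⁶ − 42x⁵ − 24x⁴ + 29x³ + 11x² + 3x − 16) ÷ lead(D) = 27x⁷ ÷ −3x² = −9x⁵. Subtract (−9x⁵)·D = 27x⁷ + 27x⁶ − 36x⁵. Remainder: 9x⁶ − 6x⁵ − 24x⁴ + 29x³ + 11x² + 3x − 16.
Step 3: lead(9x⁶ − 6x⁵ − 24x⁴ + 29x³ + 11x² + 3x − 16) ÷ lead(D) = 9x⁶ ÷ −3x² = −3x⁴. Subtract (−3x⁴)·D = 9x⁶ + 9x⁵ − 12x⁴. Remainder: −15x⁵ − 12x⁴ + 29x³ + 11x² + 3x − 16.
Step 4: lead(−15x⁵ − 12x⁴ + 29x³ + 11x² + 3x − 16) ÷ lead(D) = −15x⁵ ÷ −3x² = 5x³. Subtract (5x³)·D = −15x⁵ − 15x⁴ + 20x³. Remainder: 3x⁴ + 9x³ + 11x² + 3x − 16.
Step 5: lead(3x⁴ + 9x³ + 11x² + 3x − 16) ÷ lead(D) = 3x⁴ ÷ −3x² = −x². Subtract (−x²)·D = 3x⁴ + 3x³ − 4x². Remainder: 6x³ + 15x² + 3x − 16.
Step 6: lead(6x³ + 15x² + 3x − 16) ÷ lead(D) = 6x³ ÷ −3x² = −2x. Subtract (−2x)·D = 6x³ + 6x² − 8x. Remainder: 9x² + 11x − 16.
Step 7: lead(9x² + 11x − 16) ÷ lead(D) = 9x² ÷ −3x² = −3. Subtract (−3)·D = 9x² + 9x − 12. Remainder: 2x − 4.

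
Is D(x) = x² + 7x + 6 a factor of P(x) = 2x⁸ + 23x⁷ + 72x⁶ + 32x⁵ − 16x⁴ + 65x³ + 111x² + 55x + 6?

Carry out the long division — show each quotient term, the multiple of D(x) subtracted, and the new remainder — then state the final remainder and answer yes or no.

Step 1: lead(2x⁸ + 23x⁷ + 72x⁶ + 32x⁵ − 16x⁴ + 65x³ + 111x² + 55x + 6) ÷ lead(D) = 2x⁸ ÷ x² = 2x⁶. Subtract (2x⁶)·D = 2x⁸ + 14x⁷ + 12x⁶. Remainder: 9x⁷ + 60x⁶ + 32x⁵ − 16x⁴ + 65x³ + 111x² + 55x + 6.
Step 2: lead(9x⁷ + 60x⁶ + 32x⁵ − 16x⁴ + 65x³ + 111x² + 55x + 6) ÷ lead(D) = 9x⁷ ÷ x² = 9x⁵. Subtract (9x⁵)·D = 9x⁷ + 63x⁶ + 54x⁵. Remainder: −3x⁶ − 22x⁵ − 16x⁴ + 65x³ + 111x² + 55x + 6.
Step 3: lead(−3x⁶ − 22x⁵ − 16x⁴ + 65x³ + 111x² + 55x + 6) ÷ lead(D) = −3x⁶ ÷ x² = −3x⁴. Subtract (−3x⁴)·D = −3x⁶ − 21x⁵ − 18x⁴. Remainder: −x⁵ + 2x⁴ + 65x³ + 111x² + 55x + 6.
Step 4: lead(−x⁵ + 2x⁴ + 65x³ + 111x² + 55x + 6) ÷ lead(D) = −x⁵ ÷ x² = −x³. Subtract (−x³)·D = −x⁵ − 7x⁴ − 6x³. Remainder: 9x⁴ + 71x³ + 111x² + 55x + 6.
Step 5: lead(9x⁴ + 71x³ + 111x² + 55x + 6) ÷ lead(D) = 9x⁴ ÷ x² = 9x². Subtract (9x²)·D = 9x⁴ + 63x³ + 54x². Remainder: 8x³ + 57x² + 55x + 6.
Step 6: lead(8x³ + 57x² + 55x + 6) ÷ lead(D) = 8x³ ÷ x² = 8x. Subtract (8x)·D = 8x³ + 56x² + 48x. Remainder: x² + 7x + 6.
Step 7: lead(x² + 7x + 6) ÷ lead(D) = x² ÷ x² = 1. Subtract (1)·D = x² + 7x + 6. Remainder: 0.

R(x) = 0, so D(x) is a factor of P(x). yes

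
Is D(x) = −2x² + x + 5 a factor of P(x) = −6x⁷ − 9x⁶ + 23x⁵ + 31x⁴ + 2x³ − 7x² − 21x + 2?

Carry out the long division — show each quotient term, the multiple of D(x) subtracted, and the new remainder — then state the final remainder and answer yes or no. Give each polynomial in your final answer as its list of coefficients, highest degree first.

Step 1: lead(−6x⁷ − 9x⁶ + 23x⁵ + 31x⁴ + 2x³ − 7x² − 21x + 2) ÷ lead(D) = −6x⁷ ÷ −2x² = 3x⁵. Subtract (3x⁵)·D = −6x⁷ + 3x⁶ + 15x⁵. Remainder: −12x⁶ + 8x⁵ + 31x⁴ + 2x³ − 7x² − 21x + 2.
Step 2: lead(−12x⁶ + 8x⁵ + 31x⁴ + 2x³ − 7x² − 21x + 2) ÷ lead(D) = −12x⁶ ÷ −2x² = 6x⁴. Subtract (6x⁴)·D = −12x⁶ + 6x⁵ + 30x⁴. Remainder: 2x⁵ + x⁴ + 2x³ − 7x² − 21x + 2.
Step 3: lead(2x⁵ + x⁴ + 2x³ − 7x² − 21x + 2) ÷ lead(D) = 2x⁵ ÷ −2x² = −x³. Subtract (−x³)·D = 2x⁵ − x⁴ − 5x³. Remainder: 2x⁴ + 7x³ − 7x² − 21x + 2.
Step 4: lead(2x⁴ + 7x³ − 7x² − 21x + 2) ÷ lead(D) = 2x⁴ ÷ −2x² = −x². Subtract (−x²)·D = 2x⁴ − x³ − 5x². Remainder: 8x³ − 2x² − 21x + 2.
Step 5: lead(8x³ − 2x² − 21x + 2) ÷ lead(D) = 8x³ ÷ −2x² = −4x. Subtract (−4x)·D = 8x³ − 4x² − 20x. Remainder: 2x² − x + 2.
Step 6: lead(2x² − x + 2) ÷ lead(D) = 2x² ÷ −2x² = −1. Subtract (−1)·D = 2x² − x − 5. Remainder: 7.

R = [7], so D(x) is not a factor of P(x). no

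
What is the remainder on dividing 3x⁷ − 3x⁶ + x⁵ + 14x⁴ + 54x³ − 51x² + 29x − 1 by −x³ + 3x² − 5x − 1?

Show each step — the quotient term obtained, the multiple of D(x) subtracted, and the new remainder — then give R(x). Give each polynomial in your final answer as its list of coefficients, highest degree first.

Step 1: lead(3x⁷ − 3x⁶ + x⁵ + 14x⁴ + 54x³ − 51x² + 29x − 1) ÷ lead(D) = 3x⁷ ÷ −x³ = −3x⁴. Subtract (−3x⁴)·D = 3x⁷ − 9x⁶ + 15x⁵ + 3x⁴. Remainder: 6x⁶ − 14x⁵ + 11x⁴ + 54x³ − 51x² + 29x − 1.
Step 2: lead(6x⁶ − 14x⁵ + 11x⁴ + 54x³ − 51x² + 29x − 1) ÷ lead(D) = 6x⁶ ÷ −x³ = −6x³. Subtract (−6x³)·D = 6x⁶ − 18x⁵ + 30x⁴ + 6x³. Remainder: 4x⁵ − 19x⁴ + 48x³ − 51x² + 29x − 1.
Step 3: lead(4x⁵ − 19x⁴ + 48x³ − 51x² + 29x − 1) ÷ lead(D) = 4x⁵ ÷ −x³ = −4x². Subtract (−4x²)·D = 4x⁵ − 12x⁴ + 20x³ + 4x². Remainder: −7x⁴ + 28x³ − 55x² + 29x − 1.
Step 4: lead(−7x⁴ + 28x³ − 55x² + 29x − 1) ÷ lead(D) = −7x⁴ ÷ −x³ = 7x. Subtract (7x)·D = −7x⁴ + 21x³ − 35x² − 7x. Remainder: 7x³ − 20x² + 36x − 1.
Step 5: lead(7x³ − 20x² + 36x − 1) ÷ lead(D) = 7x³ ÷ −x³ = −7. Subtract (−7)·D = 7x³ − 21x² + 35x + 7. Remainder: x² + x − 8.

R = [1, 1, -8]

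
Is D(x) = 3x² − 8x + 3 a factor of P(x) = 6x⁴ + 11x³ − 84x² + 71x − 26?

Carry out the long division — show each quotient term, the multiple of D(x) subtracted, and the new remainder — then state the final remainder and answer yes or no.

R(x) = −4x − 8, so D(x) is not a factor of P(x). no

Step 1: lead(6x⁴ + 11x³ − 84x² + 71x − 26) ÷ lead(D) = 6x⁴ ÷ 3x² = 2x². Subtract (2x²)·D = 6x⁴ − 16x³ + 6x². Remainder: 27x³ − 90x² + 71x − 26.
Step 2: lead(27x³ − 90x² + 71x − 26) ÷ lead(D) = 27x³ ÷ 3x² = 9x. Subtract (9x)·D = 27x³ − 72x² + 27x. Remainder: −18x² + 44x − 26.
Step 3: lead(−18x² + 44x − 26) ÷ lead(D) = −18x² ÷ 3x² = −6. Subtract (−6)·D = −18x² + 48x − 18. Remainder: −4x − 8.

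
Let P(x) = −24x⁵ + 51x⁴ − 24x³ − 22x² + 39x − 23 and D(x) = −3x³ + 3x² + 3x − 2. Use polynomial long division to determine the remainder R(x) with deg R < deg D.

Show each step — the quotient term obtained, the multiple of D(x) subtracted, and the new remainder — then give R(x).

R(x) = −9

Step 1: lead(−24x⁵ + 51x⁴ − 24x³ − 22x² + 39x − 23) ÷ lead(D) = −24x⁵ ÷ −3x³ = 8x². Subtract (8x²)·D = −24x⁵ + 24x⁴ + 24x³ − 16x². Remainder: 27x⁴ − 48x³ − 6x² + 39x − 23.
Step 2: lead(27x⁴ − 48x³ − 6x² + 39x − 23) ÷ lead(D) = 27x⁴ ÷ −3x³ = −9x. Subtract (−9x)·D = 27x⁴ − 27x³ − 27x² + 18x. Remainder: −21x³ + 21x² + 21x − 23.
Step 3: lead(−21x³ + 21x² + 21x − 23) ÷ lead(D) = −21x³ ÷ −3x³ = 7. Subtract (7)·D = −21x³ + 21x² + 21x − 14. Remainder: −9.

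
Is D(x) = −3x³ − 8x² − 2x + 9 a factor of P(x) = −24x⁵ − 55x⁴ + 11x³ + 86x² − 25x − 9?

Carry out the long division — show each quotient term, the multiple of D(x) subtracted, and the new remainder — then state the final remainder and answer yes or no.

R(x) = 0, so D(x) is a factor of P(x). yes

Step 1: lead(−24x⁵ − 55x⁴ + 11x³ + 86x² − 25x − 9) ÷ lead(D) = −24x⁵ ÷ −3x³ = 8x². Subtract (8x²)·D = −24x⁵ − 64x⁴ − 16x³ + 72x². Remainder: 9x⁴ + 27x³ + 14x² − 25x − 9.
Step 2: lead(9x⁴ + 27x³ + 14x² − 25x − 9) ÷ lead(D) = 9x⁴ ÷ −3x³ = −3x. Subtract (−3x)·D = 9x⁴ + 24x³ + 6x² − 27x. Remainder: 3x³ + 8x² + 2x − 9.
Step 3: lead(3x³ + 8x² + 2x − 9) ÷ lead(D) = 3x³ ÷ −3x³ = −1. Subtract (−1)·D = 3x³ + 8x² + 2x − 9. Remainder: 0.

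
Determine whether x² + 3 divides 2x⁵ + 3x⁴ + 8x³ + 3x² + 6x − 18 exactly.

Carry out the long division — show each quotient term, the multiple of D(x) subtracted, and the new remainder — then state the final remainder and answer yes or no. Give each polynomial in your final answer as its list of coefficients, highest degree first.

R = [0], so D(x) is a factor of P(x). yes

Step 1: lead(2x⁵ + 3x⁴ + 8x³ + 3x² + 6x − 18) ÷ lead(D) = 2x⁵ ÷ x² = 2x³. Subtract (2x³)·D = 2x⁵ + 6x³. Remainder: 3x⁴ + 2x³ + 3x² + 6x − 18.
Step 2: lead(3x⁴ + 2x³ + 3x² + 6x − 18) ÷ lead(D) = 3x⁴ ÷ x² = 3x². Subtract (3x²)·D = 3x⁴ + 9x². Remainder: 2x³ − 6x² + 6x − 18.
Step 3: lead(2x³ − 6x² + 6x − 18) ÷ lead(D) = 2x³ ÷ x² = 2x. Subtract (2x)·D = 2x³ + 6x. Remainder: −6x² − 18.
Step 4: lead(−6x² − 18) ÷ lead(D) = −6x² ÷ x² = −6. Subtract (−6)·D = −6x² − 18. Remainder: 0.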